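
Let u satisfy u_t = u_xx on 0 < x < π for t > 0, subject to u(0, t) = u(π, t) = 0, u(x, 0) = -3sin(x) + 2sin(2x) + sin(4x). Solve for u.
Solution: Using separation of variables u = X(x)T(t):
Eigenfunctions: sin(nx), n = 1, 2, 3, ...
General solution: u(x, t) = Σ c_n sin(nx) exp(-n² t)
Matching u(x,0) = -3sin(x) + 2sin(2x) + sin(4x) term by term: c_1=-3, c_2=2, c_4=1.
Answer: u(x, t) = -3exp(-t)sin(x) + 2exp(-4t)sin(2x) + exp(-16t)sin(4x)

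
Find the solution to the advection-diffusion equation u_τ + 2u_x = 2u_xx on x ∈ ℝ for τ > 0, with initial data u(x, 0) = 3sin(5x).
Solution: Change to a moving frame: let η = x - 2τ, σ = τ and write u(x,τ) = w(η,σ).
By the chain rule u_τ = w_σ - 2w_η, u_x = w_η, u_xx = w_ηη.
Then u_τ + 2u_x = w_σ: the advection term cancels and the PDE becomes the heat equation w_σ = 2w_ηη on η ∈ ℝ.
Initial data: w(η,0) = u(η,0) = 3sin(5η).
On η ∈ ℝ each mode satisfies (sin(nη))″ = -n² sin(nη), so exp(-2n²σ) sin(nη) solves the heat equation; by superposition w(η,σ) = Σ c_n exp(-2n²σ) sin(nη).
Reading off the coefficients: c_5=3, so w(η,σ) = 3exp(-50σ)sin(5η).
Substituting back η = x - 2τ, σ = τ: u(x,τ) = w(x - 2τ, τ).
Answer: u(x, τ) = 3exp(-50τ)sin(5x - 10τ)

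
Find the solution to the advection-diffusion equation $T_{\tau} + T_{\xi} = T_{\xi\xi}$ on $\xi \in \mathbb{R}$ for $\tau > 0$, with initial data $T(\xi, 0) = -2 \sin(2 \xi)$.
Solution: Moving frame: $\eta = \xi - \tau$, $\sigma = \tau$, $T = u(\eta,\sigma)$, so $T_{\tau} = u_{\sigma} - u_{\eta}$ and $T_{\xi\xi} = u_{\eta\eta}$.
Hence $T_{\tau} + T_{\xi} = u_{\sigma}$ and the PDE becomes the heat equation $u_{\sigma} = u_{\eta\eta}$ on $\eta \in \mathbb{R}$.
Initial data: $u(\eta,0) = T(\eta,0) = -2 \sin(2 \eta)$. Each mode $\sin(n\eta)$ decays as $e^{-n^2\sigma}$ on $\mathbb{R}$, so $u(\eta,\sigma) = \sum c_n e^{-n^2\sigma} \sin(n\eta)$ with $c_2=-2$: $u(\eta,\sigma) = -2 e^{-4 \sigma} \sin(2 \eta)$.
Substituting back: $T(\xi,\tau) = u(\xi - \tau, \tau)$.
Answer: $T(\xi, \tau) = 2 e^{-4 \tau} \sin(2 \tau - 2 \xi)$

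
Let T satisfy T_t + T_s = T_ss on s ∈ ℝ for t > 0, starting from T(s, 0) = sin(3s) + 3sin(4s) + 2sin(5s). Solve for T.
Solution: Moving frame: η = s - t, σ = t, T = u(η,σ), so T_t = u_σ - u_η and T_ss = u_ηη.
Hence T_t + T_s = u_σ and the PDE becomes the heat equation u_σ = u_ηη on η ∈ ℝ.
Initial data: u(η,0) = T(η,0) = sin(3η) + 3sin(4η) + 2sin(5η). Each mode sin(nη) decays as exp(-n²σ) on ℝ, so u(η,σ) = Σ c_n exp(-n²σ) sin(nη) with c_3=1, c_4=3, c_5=2: u(η,σ) = exp(-9σ)sin(3η) + 3exp(-16σ)sin(4η) + 2exp(-25σ)sin(5η).
Substituting back: T(s,t) = u(s - t, t).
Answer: T(s, t) = exp(-9t)sin(3s - 3t) + 3exp(-16t)sin(4s - 4t) + 2exp(-25t)sin(5s - 5t)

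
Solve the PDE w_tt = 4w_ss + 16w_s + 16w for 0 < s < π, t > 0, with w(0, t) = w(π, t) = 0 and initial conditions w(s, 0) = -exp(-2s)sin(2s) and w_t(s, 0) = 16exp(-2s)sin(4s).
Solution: Substitute w = exp(-2s)u.
Then w_s = exp(-2s)(u_s - 2u), w_ss = exp(-2s)(u_ss - 4u_s + 4u), w_tt = exp(-2s)u_tt; substituting and dividing by exp(-2s), the lower-order terms cancel: u_tt = 4u_ss (standard wave equation).
Data for u: u(s,0) = exp(2s)w(s,0) = -sin(2s); u_t(s,0) = exp(2s)w_t(s,0) = 16sin(4s). The boundary conditions carry over: u(0,t) = u(π,t) = 0.
Separating variables: u = Σ [A_n cos(ω_n t) + B_n sin(ω_n t)] sin(ns), ω_n = 2n. From ICs (B_n = velocity coefficient / ω_n): A_2=-1, B_4=2.
So u(s,t) = -sin(2s)cos(4t) + 2sin(4s)sin(8t), and w(s,t) = exp(-2s)u(s,t).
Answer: w(s, t) = -exp(-2s)sin(2s)cos(4t) + 2exp(-2s)sin(4s)sin(8t)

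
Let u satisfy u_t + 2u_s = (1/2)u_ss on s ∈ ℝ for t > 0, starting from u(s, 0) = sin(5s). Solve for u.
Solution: Change to a moving frame: let η = s - 2t, σ = t and write u(s,t) = w(η,σ).
By the chain rule u_t = w_σ - 2w_η, u_s = w_η, u_ss = w_ηη.
Then u_t + 2u_s = w_σ: the advection term cancels and the PDE becomes the heat equation w_σ = (1/2)w_ηη on η ∈ ℝ.
Initial data: w(η,0) = u(η,0) = sin(5η).
On η ∈ ℝ each mode satisfies (sin(nη))″ = -n² sin(nη), so exp(-n²σ/2) sin(nη) solves the heat equation; by superposition w(η,σ) = Σ c_n exp(-n²σ/2) sin(nη).
Reading off the coefficients: c_5=1, so w(η,σ) = exp(-25σ/2)sin(5η).
Substituting back η = s - 2t, σ = t: u(s,t) = w(s - 2t, t).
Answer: u(s, t) = exp(-25t/2)sin(5s - 10t)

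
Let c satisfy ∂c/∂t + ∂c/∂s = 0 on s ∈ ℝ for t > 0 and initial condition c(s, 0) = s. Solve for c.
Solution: By characteristics (ds/dt = 1), c(s,t) = f(s - t) with f = c(·, 0).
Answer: c(s, t) = s - t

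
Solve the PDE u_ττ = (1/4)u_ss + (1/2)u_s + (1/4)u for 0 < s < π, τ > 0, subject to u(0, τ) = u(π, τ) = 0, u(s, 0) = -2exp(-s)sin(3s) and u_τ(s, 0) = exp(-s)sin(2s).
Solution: Substitute u = exp(-s)w.
Then u_s = exp(-s)(w_s - w), u_ss = exp(-s)(w_ss - 2w_s + w), u_ττ = exp(-s)w_ττ; substituting and dividing by exp(-s), the lower-order terms cancel: w_ττ = (1/4)w_ss (standard wave equation).
Data for w: w(s,0) = exp(s)u(s,0) = -2sin(3s); w_τ(s,0) = exp(s)u_τ(s,0) = sin(2s). The boundary conditions carry over: w(0,τ) = w(π,τ) = 0.
Separating variables: w = Σ [A_n cos(ω_n τ) + B_n sin(ω_n τ)] sin(ns), ω_n = n/2. From ICs (B_n = velocity coefficient / ω_n): A_3=-2, B_2=1.
So w(s,τ) = sin(2s)sin(τ) - 2sin(3s)cos(3τ/2), and u(s,τ) = exp(-s)w(s,τ).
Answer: u(s, τ) = exp(-s)sin(2s)sin(τ) - 2exp(-s)sin(3s)cos(3τ/2)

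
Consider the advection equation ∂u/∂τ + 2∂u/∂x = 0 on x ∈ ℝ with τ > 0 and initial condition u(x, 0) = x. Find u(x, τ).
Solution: By method of characteristics (waves move right with speed 2):
Along characteristics x - 2τ = const, u is constant, so u(x,τ) = f(x - 2τ) with f = u(·, 0).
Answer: u(x, τ) = x - 2τ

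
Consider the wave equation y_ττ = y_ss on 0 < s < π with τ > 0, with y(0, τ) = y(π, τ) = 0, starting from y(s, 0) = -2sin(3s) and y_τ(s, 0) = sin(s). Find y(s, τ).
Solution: Using separation of variables y = X(s)T(τ):
Eigenfunctions: sin(ns), n = 1, 2, 3, ...
General solution: y(s, τ) = Σ [A_n cos(n τ) + B_n sin(n τ)] sin(ns)
From y(s,0) = -2sin(3s): A_3=-2. From y_τ(s,0) = sin(s), using y_τ(s,0) = Σ ω_n B_n sin(ns) with ω_n = n: B_1 = 1/1 = 1.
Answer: y(s, τ) = sin(s)sin(τ) - 2sin(3s)cos(3τ)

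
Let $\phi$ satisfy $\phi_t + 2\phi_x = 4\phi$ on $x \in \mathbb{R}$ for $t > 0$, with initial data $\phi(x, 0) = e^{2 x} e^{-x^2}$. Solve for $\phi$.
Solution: Substitute $\phi = e^{2x}u$.
Then $\phi_x = e^{2x}(u_x + 2u)$, $\phi_t = e^{2x}u_t$; substituting and dividing by $e^{2x}$, the lower-order terms cancel: $u_t + 2u_x = 0$ (standard advection equation).
Data for $u$: $u(x,0) = e^{-2x}\phi(x,0) = e^{-x^2}$.
By characteristics ($dx/dt = 2$), $u(x,t) = f(x - 2t)$ with $f = u( \cdot , 0)$.
So $u(x,t) = e^{-(-2 t + x)^2}$, and $\phi(x,t) = e^{2x}u(x,t)$.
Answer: $\phi(x, t) = e^{2 x} e^{-(-2 t + x)^2}$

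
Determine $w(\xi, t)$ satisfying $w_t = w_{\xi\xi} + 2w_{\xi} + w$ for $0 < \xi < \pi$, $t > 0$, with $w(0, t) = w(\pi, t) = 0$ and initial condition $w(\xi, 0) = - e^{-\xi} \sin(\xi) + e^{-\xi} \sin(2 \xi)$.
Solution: Substitute $w = e^{-\xi}u$.
Then $w_{\xi} = e^{-\xi}(u_{\xi} - u)$, $w_{\xi\xi} = e^{-\xi}(u_{\xi\xi} - 2u_{\xi} + u)$, $w_t = e^{-\xi}u_t$; substituting and dividing by $e^{-\xi}$, the lower-order terms cancel: $u_t = u_{\xi\xi}$ (standard heat equation).
Data for $u$: $u(\xi,0) = e^{\xi}w(\xi,0) = - \sin(\xi) + \sin(2 \xi)$. The boundary conditions carry over: $u(0,t) = u(\pi,t) = 0$.
Separating variables: $u = \sum c_n e^{-n^2t} \sin(n\xi)$. From $u(\xi,0) = - \sin(\xi) + \sin(2 \xi)$: $c_1=-1, c_2=1$.
So $u(\xi,t) = - e^{-t} \sin(\xi) + e^{-4 t} \sin(2 \xi)$, and $w(\xi,t) = e^{-\xi}u(\xi,t)$.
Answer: $w(\xi, t) = - e^{-\xi} e^{-t} \sin(\xi) + e^{-\xi} e^{-4 t} \sin(2 \xi)$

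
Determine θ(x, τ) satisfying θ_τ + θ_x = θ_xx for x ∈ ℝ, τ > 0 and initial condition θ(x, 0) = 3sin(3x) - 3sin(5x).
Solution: Change to a moving frame: let η = x - τ, σ = τ and write θ(x,τ) = u(η,σ).
By the chain rule θ_τ = u_σ - u_η, θ_x = u_η, θ_xx = u_ηη.
Then θ_τ + θ_x = u_σ: the advection term cancels and the PDE becomes the heat equation u_σ = u_ηη on η ∈ ℝ.
Initial data: u(η,0) = θ(η,0) = 3sin(3η) - 3sin(5η).
On η ∈ ℝ each mode satisfies (sin(nη))″ = -n² sin(nη), so exp(-n²σ) sin(nη) solves the heat equation; by superposition u(η,σ) = Σ c_n exp(-n²σ) sin(nη).
Reading off the coefficients: c_3=3, c_5=-3, so u(η,σ) = 3exp(-9σ)sin(3η) - 3exp(-25σ)sin(5η).
Substituting back η = x - τ, σ = τ: θ(x,τ) = u(x - τ, τ).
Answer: θ(x, τ) = 3exp(-9τ)sin(3x - 3τ) - 3exp(-25τ)sin(5x - 5τ)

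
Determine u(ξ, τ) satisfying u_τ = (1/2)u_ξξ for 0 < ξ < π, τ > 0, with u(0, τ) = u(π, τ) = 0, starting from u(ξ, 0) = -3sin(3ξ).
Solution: Separating variables: u = Σ c_n exp(-n²τ/2) sin(nξ). From u(ξ,0) = -3sin(3ξ): c_3=-3.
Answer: u(ξ, τ) = -3exp(-9τ/2)sin(3ξ)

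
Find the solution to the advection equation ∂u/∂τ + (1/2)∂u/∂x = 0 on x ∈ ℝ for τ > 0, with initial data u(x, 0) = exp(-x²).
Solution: By method of characteristics (waves move right with speed 1/2):
Along characteristics x - (1/2)τ = const, u is constant, so u(x,τ) = f(x - (1/2)τ) with f = u(·, 0).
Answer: u(x, τ) = exp(-(x - τ/2)²)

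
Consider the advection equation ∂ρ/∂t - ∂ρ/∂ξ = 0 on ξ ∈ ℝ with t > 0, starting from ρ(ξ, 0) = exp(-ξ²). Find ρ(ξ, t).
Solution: By characteristics (dξ/dt = -1), ρ(ξ,t) = f(ξ + t) with f = ρ(·, 0).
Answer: ρ(ξ, t) = exp(-(t + ξ)²)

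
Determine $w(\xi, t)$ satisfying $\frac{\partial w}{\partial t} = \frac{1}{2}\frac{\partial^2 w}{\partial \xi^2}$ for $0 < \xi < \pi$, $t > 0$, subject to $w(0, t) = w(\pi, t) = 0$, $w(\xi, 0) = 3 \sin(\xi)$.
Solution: Using separation of variables $w = X(\xi)T(t)$:
Eigenfunctions: $\sin(n\xi)$, $n = 1, 2, 3, \ldots$
General solution: $w(\xi, t) = \sum c_n \sin(n\xi) e^{-n^2 t/2}$
Matching $w(\xi,0) = 3 \sin(\xi)$ term by term: $c_1=3$.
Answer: $w(\xi, t) = 3 e^{-t/2} \sin(\xi)$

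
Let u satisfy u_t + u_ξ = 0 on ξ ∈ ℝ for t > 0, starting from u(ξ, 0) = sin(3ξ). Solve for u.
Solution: By method of characteristics (waves move right with speed 1):
Along characteristics ξ - t = const, u is constant, so u(ξ,t) = f(ξ - t) with f = u(·, 0).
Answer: u(ξ, t) = -sin(3t - 3ξ)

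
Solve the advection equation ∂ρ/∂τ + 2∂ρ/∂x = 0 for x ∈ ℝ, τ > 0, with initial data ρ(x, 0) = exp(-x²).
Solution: By method of characteristics (waves move right with speed 2):
Along characteristics x - 2τ = const, ρ is constant, so ρ(x,τ) = f(x - 2τ) with f = ρ(·, 0).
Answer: ρ(x, τ) = exp(-(x - 2τ)²)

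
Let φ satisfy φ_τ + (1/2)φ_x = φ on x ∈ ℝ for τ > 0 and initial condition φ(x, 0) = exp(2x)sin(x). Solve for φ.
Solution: Substitute φ = exp(2x)u.
Then φ_x = exp(2x)(u_x + 2u), φ_τ = exp(2x)u_τ; substituting and dividing by exp(2x), the lower-order terms cancel: u_τ + (1/2)u_x = 0 (standard advection equation).
Data for u: u(x,0) = exp(-2x)φ(x,0) = sin(x).
By characteristics (dx/dτ = 1/2), u(x,τ) = f(x - (1/2)τ) with f = u(·, 0).
So u(x,τ) = sin(x - τ/2), and φ(x,τ) = exp(2x)u(x,τ).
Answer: φ(x, τ) = exp(2x)sin(x - τ/2)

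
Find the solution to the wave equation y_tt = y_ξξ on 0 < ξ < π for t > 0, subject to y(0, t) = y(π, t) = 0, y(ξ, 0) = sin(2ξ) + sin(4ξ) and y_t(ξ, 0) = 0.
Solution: Using separation of variables y = X(ξ)T(t):
Eigenfunctions: sin(nξ), n = 1, 2, 3, ...
General solution: y(ξ, t) = Σ [A_n cos(n t) + B_n sin(n t)] sin(nξ)
From y(ξ,0) = sin(2ξ) + sin(4ξ): A_2=1, A_4=1. From y_t(ξ,0) = 0: all B_n = 0.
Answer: y(ξ, t) = sin(2ξ)cos(2t) + sin(4ξ)cos(4t)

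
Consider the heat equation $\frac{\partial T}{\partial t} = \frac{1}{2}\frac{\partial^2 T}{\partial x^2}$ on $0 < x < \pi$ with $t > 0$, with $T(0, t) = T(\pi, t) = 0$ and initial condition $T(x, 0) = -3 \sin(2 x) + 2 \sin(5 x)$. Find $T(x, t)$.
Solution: Separating variables: $T = \sum c_n e^{-n^2t/2} \sin(nx)$. From $T(x,0) = -3 \sin(2 x) + 2 \sin(5 x)$: $c_2=-3, c_5=2$.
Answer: $T(x, t) = -3 e^{-2 t} \sin(2 x) + 2 e^{-25 t/2} \sin(5 x)$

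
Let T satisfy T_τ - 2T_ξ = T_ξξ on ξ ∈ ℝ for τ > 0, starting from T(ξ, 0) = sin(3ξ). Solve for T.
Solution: Moving frame: η = ξ + 2τ, σ = τ, T = u(η,σ), so T_τ = u_σ + 2u_η and T_ξξ = u_ηη.
Hence T_τ - 2T_ξ = u_σ and the PDE becomes the heat equation u_σ = u_ηη on η ∈ ℝ.
Initial data: u(η,0) = T(η,0) = sin(3η). Each mode sin(nη) decays as exp(-n²σ) on ℝ, so u(η,σ) = Σ c_n exp(-n²σ) sin(nη) with c_3=1: u(η,σ) = exp(-9σ)sin(3η).
Substituting back: T(ξ,τ) = u(ξ + 2τ, τ).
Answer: T(ξ, τ) = exp(-9τ)sin(3ξ + 6τ)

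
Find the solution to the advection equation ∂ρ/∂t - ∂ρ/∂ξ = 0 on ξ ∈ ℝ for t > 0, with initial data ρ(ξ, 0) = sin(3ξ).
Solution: By characteristics (dξ/dt = -1), ρ(ξ,t) = f(ξ + t) with f = ρ(·, 0).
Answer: ρ(ξ, t) = sin(3t + 3ξ)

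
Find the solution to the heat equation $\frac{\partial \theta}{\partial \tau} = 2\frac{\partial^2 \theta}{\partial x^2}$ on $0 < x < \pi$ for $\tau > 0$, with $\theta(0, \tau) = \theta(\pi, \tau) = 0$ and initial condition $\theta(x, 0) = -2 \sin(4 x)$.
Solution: Separating variables: $\theta = \sum c_n e^{-2n^2\tau} \sin(nx)$. From $\theta(x,0) = -2 \sin(4 x)$: $c_4=-2$.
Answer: $\theta(x, \tau) = -2 e^{-32 \tau} \sin(4 x)$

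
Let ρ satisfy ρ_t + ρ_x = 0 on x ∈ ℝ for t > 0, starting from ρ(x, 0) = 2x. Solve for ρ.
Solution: By characteristics (dx/dt = 1), ρ(x,t) = f(x - t) with f = ρ(·, 0).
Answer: ρ(x, t) = -2t + 2x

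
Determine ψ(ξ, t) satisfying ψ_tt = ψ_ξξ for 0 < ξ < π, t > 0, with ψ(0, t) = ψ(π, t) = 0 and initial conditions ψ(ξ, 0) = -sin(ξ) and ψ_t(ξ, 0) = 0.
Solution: Using separation of variables ψ = X(ξ)T(t):
Eigenfunctions: sin(nξ), n = 1, 2, 3, ...
General solution: ψ(ξ, t) = Σ [A_n cos(n t) + B_n sin(n t)] sin(nξ)
From ψ(ξ,0) = -sin(ξ): A_1=-1. From ψ_t(ξ,0) = 0: all B_n = 0.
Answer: ψ(ξ, t) = -sin(ξ)cos(t)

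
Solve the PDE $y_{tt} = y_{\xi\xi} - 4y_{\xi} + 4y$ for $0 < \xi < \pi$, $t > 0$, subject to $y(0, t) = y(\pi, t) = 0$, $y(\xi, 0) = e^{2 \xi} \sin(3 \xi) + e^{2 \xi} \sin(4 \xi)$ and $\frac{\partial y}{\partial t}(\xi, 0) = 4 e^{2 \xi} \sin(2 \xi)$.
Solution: Substitute $y = e^{2\xi}u$, i.e. $u = e^{-2\xi}y$.
By the product rule, $y_{\xi} = e^{2\xi}(u_{\xi} + 2u)$, $y_{\xi\xi} = e^{2\xi}(u_{\xi\xi} + 4u_{\xi} + 4u)$, $y_{tt} = e^{2\xi}u_{tt}$.
Substituting into the PDE and dividing by $e^{2\xi}$: $u_{tt} = (u_{\xi\xi} + 4u_{\xi} + 4u) - 4(u_{\xi} + 2u) + 4u$.
The lower-order terms cancel, leaving the standard wave equation $u_{tt} = u_{\xi\xi}$.
Initial data for $u$: $u(\xi,0) = e^{-2\xi}y(\xi,0) = \sin(3 \xi) + \sin(4 \xi)$; $u_t(\xi,0) = e^{-2\xi}y_t(\xi,0) = 4 \sin(2 \xi)$. The boundary conditions carry over: $u(0,t) = u(\pi,t) = 0$.
Solve for $u$:
  Using separation of variables $u = X(\xi)T(t)$:
  Eigenfunctions: $\sin(n\xi)$, $n = 1, 2, 3, \ldots$
  General solution: $u(\xi, t) = \sum [A_n \cos(n t) + B_n \sin(n t)] \sin(n\xi)$
  From $u(\xi,0) = \sin(3 \xi) + \sin(4 \xi)$: $A_3=1, A_4=1$. From $u_t(\xi,0) = 4 \sin(2 \xi)$, using $u_t(\xi,0) = \sum \omega_n B_n \sin(n\xi)$ with $\omega_n = n$: $B_2 = 4/2 = 2$.
Hence $u(\xi,t) = 2 \sin(2 t) \sin(2 \xi) + \sin(3 \xi) \cos(3 t) + \sin(4 \xi) \cos(4 t)$.
Transform back: $y(\xi,t) = e^{2\xi}u(\xi,t)$.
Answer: $y(\xi, t) = 2 e^{2 \xi} \sin(2 \xi) \sin(2 t) + e^{2 \xi} \sin(3 \xi) \cos(3 t) + e^{2 \xi} \sin(4 \xi) \cos(4 t)$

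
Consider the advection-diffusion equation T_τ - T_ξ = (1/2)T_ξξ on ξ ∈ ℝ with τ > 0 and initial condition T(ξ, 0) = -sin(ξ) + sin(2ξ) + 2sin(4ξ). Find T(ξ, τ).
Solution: Moving frame: η = ξ + τ, σ = τ, T = u(η,σ), so T_τ = u_σ + u_η and T_ξξ = u_ηη.
Hence T_τ - T_ξ = u_σ and the PDE becomes the heat equation u_σ = (1/2)u_ηη on η ∈ ℝ.
Initial data: u(η,0) = T(η,0) = -sin(η) + sin(2η) + 2sin(4η). Each mode sin(nη) decays as exp(-n²σ/2) on ℝ, so u(η,σ) = Σ c_n exp(-n²σ/2) sin(nη) with c_1=-1, c_2=1, c_4=2: u(η,σ) = exp(-2σ)sin(2η) + 2exp(-8σ)sin(4η) - exp(-σ/2)sin(η).
Substituting back: T(ξ,τ) = u(ξ + τ, τ).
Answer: T(ξ, τ) = exp(-2τ)sin(2ξ + 2τ) + 2exp(-8τ)sin(4ξ + 4τ) - exp(-τ/2)sin(ξ + τ)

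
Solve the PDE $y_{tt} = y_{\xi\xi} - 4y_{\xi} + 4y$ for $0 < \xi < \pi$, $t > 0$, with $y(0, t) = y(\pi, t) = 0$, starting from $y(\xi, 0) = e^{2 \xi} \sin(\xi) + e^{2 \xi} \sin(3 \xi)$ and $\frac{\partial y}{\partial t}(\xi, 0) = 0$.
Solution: Substitute $y = e^{2\xi}u$.
Then $y_{\xi} = e^{2\xi}(u_{\xi} + 2u)$, $y_{\xi\xi} = e^{2\xi}(u_{\xi\xi} + 4u_{\xi} + 4u)$, $y_{tt} = e^{2\xi}u_{tt}$; substituting and dividing by $e^{2\xi}$, the lower-order terms cancel: $u_{tt} = u_{\xi\xi}$ (standard wave equation).
Data for $u$: $u(\xi,0) = e^{-2\xi}y(\xi,0) = \sin(\xi) + \sin(3 \xi)$; $u_t(\xi,0) = e^{-2\xi}y_t(\xi,0) = 0$. The boundary conditions carry over: $u(0,t) = u(\pi,t) = 0$.
Separating variables: $u = \sum [A_n \cos(\omega_n t) + B_n \sin(\omega_n t)] \sin(n\xi)$, $\omega_n = n$. From ICs: $A_1=1, A_3=1$.
So $u(\xi,t) = \sin(\xi) \cos(t) + \sin(3 \xi) \cos(3 t)$, and $y(\xi,t) = e^{2\xi}u(\xi,t)$.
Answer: $y(\xi, t) = e^{2 \xi} \sin(\xi) \cos(t) + e^{2 \xi} \sin(3 \xi) \cos(3 t)$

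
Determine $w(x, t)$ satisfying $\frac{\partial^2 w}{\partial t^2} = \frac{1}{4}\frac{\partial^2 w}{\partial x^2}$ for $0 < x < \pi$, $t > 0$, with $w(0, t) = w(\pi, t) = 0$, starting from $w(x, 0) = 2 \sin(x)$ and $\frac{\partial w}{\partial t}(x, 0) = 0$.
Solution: Separating variables: $w = \sum [A_n \cos(\omega_n t) + B_n \sin(\omega_n t)] \sin(nx)$, $\omega_n = n/2$. From ICs: $A_1=2$.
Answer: $w(x, t) = 2 \sin(x) \cos(t/2)$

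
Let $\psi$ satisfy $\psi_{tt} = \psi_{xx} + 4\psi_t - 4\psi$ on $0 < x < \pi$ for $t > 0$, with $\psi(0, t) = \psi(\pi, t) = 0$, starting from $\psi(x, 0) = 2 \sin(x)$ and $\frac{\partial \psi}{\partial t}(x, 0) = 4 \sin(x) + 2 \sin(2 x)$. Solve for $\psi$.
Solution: Substitute $\psi = e^{2t}u$.
Then $\psi_t = e^{2t}(u_t + 2u)$, $\psi_{tt} = e^{2t}(u_{tt} + 4u_t + 4u)$, $\psi_{xx} = e^{2t}u_{xx}$; substituting and dividing by $e^{2t}$, the lower-order terms cancel: $u_{tt} = u_{xx}$ (standard wave equation).
Data for $u$: $u(x,0) = \psi(x,0) = 2 \sin(x)$; $u_t(x,0) = \psi_t(x,0) - 2\psi(x,0) = 2 \sin(2 x)$. The boundary conditions carry over: $u(0,t) = u(\pi,t) = 0$.
Separating variables: $u = \sum [A_n \cos(\omega_n t) + B_n \sin(\omega_n t)] \sin(nx)$, $\omega_n = n$. From ICs ($B_n$ = velocity coefficient / $\omega_n$): $A_1=2, B_2=1$.
So $u(x,t) = \sin(2 t) \sin(2 x) + 2 \sin(x) \cos(t)$, and $\psi(x,t) = e^{2t}u(x,t)$.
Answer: $\psi(x, t) = e^{2 t} \sin(2 t) \sin(2 x) + 2 e^{2 t} \sin(x) \cos(t)$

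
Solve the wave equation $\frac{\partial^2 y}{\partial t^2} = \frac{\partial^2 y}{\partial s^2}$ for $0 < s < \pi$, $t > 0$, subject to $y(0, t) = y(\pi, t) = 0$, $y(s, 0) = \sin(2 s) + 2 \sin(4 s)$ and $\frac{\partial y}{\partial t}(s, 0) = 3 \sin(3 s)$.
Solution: Separating variables: $y = \sum [A_n \cos(\omega_n t) + B_n \sin(\omega_n t)] \sin(ns)$, $\omega_n = n$. From ICs ($B_n$ = velocity coefficient / $\omega_n$): $A_2=1, A_4=2, B_3=1$.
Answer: $y(s, t) = \sin(2 s) \cos(2 t) + \sin(3 s) \sin(3 t) + 2 \sin(4 s) \cos(4 t)$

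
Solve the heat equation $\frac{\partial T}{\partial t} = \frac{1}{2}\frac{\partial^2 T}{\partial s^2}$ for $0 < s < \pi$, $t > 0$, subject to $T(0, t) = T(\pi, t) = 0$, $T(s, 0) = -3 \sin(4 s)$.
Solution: Separating variables: $T = \sum c_n e^{-n^2t/2} \sin(ns)$. From $T(s,0) = -3 \sin(4 s)$: $c_4=-3$.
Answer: $T(s, t) = -3 e^{-8 t} \sin(4 s)$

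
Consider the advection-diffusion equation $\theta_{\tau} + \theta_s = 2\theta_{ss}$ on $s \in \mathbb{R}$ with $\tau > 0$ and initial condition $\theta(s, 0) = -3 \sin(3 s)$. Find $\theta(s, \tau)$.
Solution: Moving frame: $\eta = s - \tau$, $\sigma = \tau$, $\theta = u(\eta,\sigma)$, so $\theta_{\tau} = u_{\sigma} - u_{\eta}$ and $\theta_{ss} = u_{\eta\eta}$.
Hence $\theta_{\tau} + \theta_s = u_{\sigma}$ and the PDE becomes the heat equation $u_{\sigma} = 2u_{\eta\eta}$ on $\eta \in \mathbb{R}$.
Initial data: $u(\eta,0) = \theta(\eta,0) = -3 \sin(3 \eta)$. Each mode $\sin(n\eta)$ decays as $e^{-2n^2\sigma}$ on $\mathbb{R}$, so $u(\eta,\sigma) = \sum c_n e^{-2n^2\sigma} \sin(n\eta)$ with $c_3=-3$: $u(\eta,\sigma) = -3 e^{-18 \sigma} \sin(3 \eta)$.
Substituting back: $\theta(s,\tau) = u(s - \tau, \tau)$.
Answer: $\theta(s, \tau) = 3 e^{-18 \tau} \sin(3 \tau - 3 s)$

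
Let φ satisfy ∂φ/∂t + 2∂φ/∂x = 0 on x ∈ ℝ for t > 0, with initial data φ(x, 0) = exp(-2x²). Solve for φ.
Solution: By characteristics (dx/dt = 2), φ(x,t) = f(x - 2t) with f = φ(·, 0).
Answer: φ(x, t) = exp(-2(-2t + x)²)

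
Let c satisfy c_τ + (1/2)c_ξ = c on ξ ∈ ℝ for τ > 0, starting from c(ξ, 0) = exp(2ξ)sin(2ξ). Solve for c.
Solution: Substitute c = exp(2ξ)u.
Then c_ξ = exp(2ξ)(u_ξ + 2u), c_τ = exp(2ξ)u_τ; substituting and dividing by exp(2ξ), the lower-order terms cancel: u_τ + (1/2)u_ξ = 0 (standard advection equation).
Data for u: u(ξ,0) = exp(-2ξ)c(ξ,0) = sin(2ξ).
By characteristics (dξ/dτ = 1/2), u(ξ,τ) = f(ξ - (1/2)τ) with f = u(·, 0).
So u(ξ,τ) = sin(2ξ - τ), and c(ξ,τ) = exp(2ξ)u(ξ,τ).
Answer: c(ξ, τ) = exp(2ξ)sin(2ξ - τ)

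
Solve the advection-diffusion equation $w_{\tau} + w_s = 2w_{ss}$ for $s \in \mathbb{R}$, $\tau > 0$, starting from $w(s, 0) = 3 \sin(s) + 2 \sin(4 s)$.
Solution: Moving frame: $\eta = s - \tau$, $\sigma = \tau$, $w = u(\eta,\sigma)$, so $w_{\tau} = u_{\sigma} - u_{\eta}$ and $w_{ss} = u_{\eta\eta}$.
Hence $w_{\tau} + w_s = u_{\sigma}$ and the PDE becomes the heat equation $u_{\sigma} = 2u_{\eta\eta}$ on $\eta \in \mathbb{R}$.
Initial data: $u(\eta,0) = w(\eta,0) = 3 \sin(\eta) + 2 \sin(4 \eta)$. Each mode $\sin(n\eta)$ decays as $e^{-2n^2\sigma}$ on $\mathbb{R}$, so $u(\eta,\sigma) = \sum c_n e^{-2n^2\sigma} \sin(n\eta)$ with $c_1=3, c_4=2$: $u(\eta,\sigma) = 3 e^{-2 \sigma} \sin(\eta) + 2 e^{-32 \sigma} \sin(4 \eta)$.
Substituting back: $w(s,\tau) = u(s - \tau, \tau)$.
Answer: $w(s, \tau) = -3 e^{-2 \tau} \sin(\tau - s) - 2 e^{-32 \tau} \sin(4 \tau - 4 s)$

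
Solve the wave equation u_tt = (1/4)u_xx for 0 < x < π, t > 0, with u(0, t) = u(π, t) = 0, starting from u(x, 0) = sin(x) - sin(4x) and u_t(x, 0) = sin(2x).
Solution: Separating variables: u = Σ [A_n cos(ω_n t) + B_n sin(ω_n t)] sin(nx), ω_n = n/2. From ICs (B_n = velocity coefficient / ω_n): A_1=1, A_4=-1, B_2=1.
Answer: u(x, t) = sin(t)sin(2x) + sin(x)cos(t/2) - sin(4x)cos(2t)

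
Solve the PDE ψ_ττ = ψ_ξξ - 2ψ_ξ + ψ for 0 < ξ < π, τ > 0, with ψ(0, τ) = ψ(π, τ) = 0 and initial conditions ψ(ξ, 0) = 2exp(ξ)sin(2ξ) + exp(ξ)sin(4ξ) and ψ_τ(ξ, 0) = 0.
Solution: Substitute ψ = exp(ξ)u, i.e. u = exp(-ξ)ψ.
By the product rule, ψ_ξ = exp(ξ)(u_ξ + u), ψ_ξξ = exp(ξ)(u_ξξ + 2u_ξ + u), ψ_ττ = exp(ξ)u_ττ.
Substituting into the PDE and dividing by exp(ξ): u_ττ = (u_ξξ + 2u_ξ + u) - 2(u_ξ + u) + u.
The lower-order terms cancel, leaving the standard wave equation u_ττ = u_ξξ.
Initial data for u: u(ξ,0) = exp(-ξ)ψ(ξ,0) = 2sin(2ξ) + sin(4ξ); u_τ(ξ,0) = exp(-ξ)ψ_τ(ξ,0) = 0. The boundary conditions carry over: u(0,τ) = u(π,τ) = 0.
Solve for u:
  Using separation of variables u = X(ξ)T(τ):
  Eigenfunctions: sin(nξ), n = 1, 2, 3, ...
  General solution: u(ξ, τ) = Σ [A_n cos(n τ) + B_n sin(n τ)] sin(nξ)
  From u(ξ,0) = 2sin(2ξ) + sin(4ξ): A_2=2, A_4=1. From u_τ(ξ,0) = 0: all B_n = 0.
Hence u(ξ,τ) = 2sin(2ξ)cos(2τ) + sin(4ξ)cos(4τ).
Transform back: ψ(ξ,τ) = exp(ξ)u(ξ,τ).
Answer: ψ(ξ, τ) = 2exp(ξ)sin(2ξ)cos(2τ) + exp(ξ)sin(4ξ)cos(4τ)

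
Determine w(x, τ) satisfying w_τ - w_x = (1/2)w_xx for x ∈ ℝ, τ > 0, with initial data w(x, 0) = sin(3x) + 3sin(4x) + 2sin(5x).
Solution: Change to a moving frame: let η = x + τ, σ = τ and write w(x,τ) = u(η,σ).
By the chain rule w_τ = u_σ + u_η, w_x = u_η, w_xx = u_ηη.
Then w_τ - w_x = u_σ: the advection term cancels and the PDE becomes the heat equation u_σ = (1/2)u_ηη on η ∈ ℝ.
Initial data: u(η,0) = w(η,0) = sin(3η) + 3sin(4η) + 2sin(5η).
On η ∈ ℝ each mode satisfies (sin(nη))″ = -n² sin(nη), so exp(-n²σ/2) sin(nη) solves the heat equation; by superposition u(η,σ) = Σ c_n exp(-n²σ/2) sin(nη).
Reading off the coefficients: c_3=1, c_4=3, c_5=2, so u(η,σ) = 3exp(-8σ)sin(4η) + exp(-9σ/2)sin(3η) + 2exp(-25σ/2)sin(5η).
Substituting back η = x + τ, σ = τ: w(x,τ) = u(x + τ, τ).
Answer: w(x, τ) = 3exp(-8τ)sin(4x + 4τ) + exp(-9τ/2)sin(3x + 3τ) + 2exp(-25τ/2)sin(5x + 5τ)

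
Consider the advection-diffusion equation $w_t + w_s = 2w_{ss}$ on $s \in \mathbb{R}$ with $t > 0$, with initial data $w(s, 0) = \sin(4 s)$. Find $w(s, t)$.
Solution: Change to a moving frame: let $\eta = s - t$, $\sigma = t$ and write $w(s,t) = u(\eta,\sigma)$.
By the chain rule $w_t = u_{\sigma} - u_{\eta}$, $w_s = u_{\eta}$, $w_{ss} = u_{\eta\eta}$.
Then $w_t + w_s = u_{\sigma}$: the advection term cancels and the PDE becomes the heat equation $u_{\sigma} = 2u_{\eta\eta}$ on $\eta \in \mathbb{R}$.
Initial data: $u(\eta,0) = w(\eta,0) = \sin(4 \eta)$.
On $\eta \in \mathbb{R}$ each mode satisfies $(\sin(n\eta))'' = -n^2 \sin(n\eta)$, so $e^{-2n^2\sigma} \sin(n\eta)$ solves the heat equation; by superposition $u(\eta,\sigma) = \sum c_n e^{-2n^2\sigma} \sin(n\eta)$.
Reading off the coefficients: $c_4=1$, so $u(\eta,\sigma) = e^{-32 \sigma} \sin(4 \eta)$.
Substituting back $\eta = s - t$, $\sigma = t$: $w(s,t) = u(s - t, t)$.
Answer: $w(s, t) = e^{-32 t} \sin(4 s - 4 t)$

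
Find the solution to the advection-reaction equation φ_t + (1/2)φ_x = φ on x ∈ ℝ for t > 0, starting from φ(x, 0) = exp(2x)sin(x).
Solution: Substitute φ = exp(2x)u.
Then φ_x = exp(2x)(u_x + 2u), φ_t = exp(2x)u_t; substituting and dividing by exp(2x), the lower-order terms cancel: u_t + (1/2)u_x = 0 (standard advection equation).
Data for u: u(x,0) = exp(-2x)φ(x,0) = sin(x).
By characteristics (dx/dt = 1/2), u(x,t) = f(x - (1/2)t) with f = u(·, 0).
So u(x,t) = -sin(t/2 - x), and φ(x,t) = exp(2x)u(x,t).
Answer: φ(x, t) = -exp(2x)sin(t/2 - x)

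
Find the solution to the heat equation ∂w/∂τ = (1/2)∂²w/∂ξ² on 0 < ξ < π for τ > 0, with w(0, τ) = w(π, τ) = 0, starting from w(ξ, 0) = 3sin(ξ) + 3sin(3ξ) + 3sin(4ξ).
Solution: Using separation of variables w = X(ξ)T(τ):
Eigenfunctions: sin(nξ), n = 1, 2, 3, ...
General solution: w(ξ, τ) = Σ c_n sin(nξ) exp(-n² τ/2)
Matching w(ξ,0) = 3sin(ξ) + 3sin(3ξ) + 3sin(4ξ) term by term: c_1=3, c_3=3, c_4=3.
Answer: w(ξ, τ) = 3exp(-8τ)sin(4ξ) + 3exp(-τ/2)sin(ξ) + 3exp(-9τ/2)sin(3ξ)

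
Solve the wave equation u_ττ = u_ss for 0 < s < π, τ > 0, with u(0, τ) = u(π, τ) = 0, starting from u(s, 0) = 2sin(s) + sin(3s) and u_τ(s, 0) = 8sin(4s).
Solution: Using separation of variables u = X(s)T(τ):
Eigenfunctions: sin(ns), n = 1, 2, 3, ...
General solution: u(s, τ) = Σ [A_n cos(n τ) + B_n sin(n τ)] sin(ns)
From u(s,0) = 2sin(s) + sin(3s): A_1=2, A_3=1. From u_τ(s,0) = 8sin(4s), using u_τ(s,0) = Σ ω_n B_n sin(ns) with ω_n = n: B_4 = 8/4 = 2.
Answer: u(s, τ) = 2sin(s)cos(τ) + sin(3s)cos(3τ) + 2sin(4s)sin(4τ)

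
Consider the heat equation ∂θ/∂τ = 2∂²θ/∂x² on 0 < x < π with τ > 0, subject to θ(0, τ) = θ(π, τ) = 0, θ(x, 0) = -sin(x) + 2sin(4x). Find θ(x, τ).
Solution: Using separation of variables θ = X(x)G(τ):
Eigenfunctions: sin(nx), n = 1, 2, 3, ...
General solution: θ(x, τ) = Σ c_n sin(nx) exp(-2n² τ)
Matching θ(x,0) = -sin(x) + 2sin(4x) term by term: c_1=-1, c_4=2.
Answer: θ(x, τ) = -exp(-2τ)sin(x) + 2exp(-32τ)sin(4x)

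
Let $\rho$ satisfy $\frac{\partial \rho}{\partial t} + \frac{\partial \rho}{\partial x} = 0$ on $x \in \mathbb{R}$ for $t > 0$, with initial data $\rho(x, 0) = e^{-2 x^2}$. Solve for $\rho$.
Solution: By method of characteristics (waves move right with speed 1):
Along characteristics $x - t =$ const, $\rho$ is constant, so $\rho(x,t) = f(x - t)$ with $f = \rho( \cdot , 0)$.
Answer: $\rho(x, t) = e^{-2 (-t + x)^2}$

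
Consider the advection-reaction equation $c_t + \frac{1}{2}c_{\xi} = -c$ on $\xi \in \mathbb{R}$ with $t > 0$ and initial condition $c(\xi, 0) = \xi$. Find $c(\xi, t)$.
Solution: Substitute $c = e^{-t}u$.
Then $c_t = e^{-t}(u_t - u)$, $c_{\xi} = e^{-t}u_{\xi}$; substituting and dividing by $e^{-t}$, the lower-order terms cancel: $u_t + \frac{1}{2}u_{\xi} = 0$ (standard advection equation).
Data for $u$: $u(\xi,0) = c(\xi,0) = \xi$.
By characteristics ($d\xi/dt = 1/2$), $u(\xi,t) = f(\xi - \frac{1}{2}t)$ with $f = u( \cdot , 0)$.
So $u(\xi,t) = -\frac{1}{2} t + \xi$, and $c(\xi,t) = e^{-t}u(\xi,t)$.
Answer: $c(\xi, t) = \xi e^{-t} - \frac{1}{2} t e^{-t}$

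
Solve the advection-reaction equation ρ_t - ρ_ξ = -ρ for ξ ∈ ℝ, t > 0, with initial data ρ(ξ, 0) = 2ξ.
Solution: Substitute ρ = exp(-t)u.
Then ρ_t = exp(-t)(u_t - u), ρ_ξ = exp(-t)u_ξ; substituting and dividing by exp(-t), the lower-order terms cancel: u_t - u_ξ = 0 (standard advection equation).
Data for u: u(ξ,0) = ρ(ξ,0) = 2ξ.
By characteristics (dξ/dt = -1), u(ξ,t) = f(ξ + t) with f = u(·, 0).
So u(ξ,t) = 2t + 2ξ, and ρ(ξ,t) = exp(-t)u(ξ,t).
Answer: ρ(ξ, t) = 2texp(-t) + 2ξexp(-t)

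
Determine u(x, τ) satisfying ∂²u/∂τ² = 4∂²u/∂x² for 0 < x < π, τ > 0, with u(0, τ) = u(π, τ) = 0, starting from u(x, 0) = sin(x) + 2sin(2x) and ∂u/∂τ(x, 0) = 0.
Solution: Separating variables: u = Σ [A_n cos(ω_n τ) + B_n sin(ω_n τ)] sin(nx), ω_n = 2n. From ICs: A_1=1, A_2=2.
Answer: u(x, τ) = sin(x)cos(2τ) + 2sin(2x)cos(4τ)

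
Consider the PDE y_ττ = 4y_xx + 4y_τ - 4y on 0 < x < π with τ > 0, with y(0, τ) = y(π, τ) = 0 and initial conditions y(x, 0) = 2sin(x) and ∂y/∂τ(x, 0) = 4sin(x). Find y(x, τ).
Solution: Substitute y = exp(2τ)u, i.e. u = exp(-2τ)y.
By the product rule, y_τ = exp(2τ)(u_τ + 2u), y_ττ = exp(2τ)(u_ττ + 4u_τ + 4u), y_xx = exp(2τ)u_xx.
Substituting into the PDE and dividing by exp(2τ): u_ττ + 4u_τ + 4u = 4u_xx + 4(u_τ + 2u) - 4u.
The lower-order terms cancel, leaving the standard wave equation u_ττ = 4u_xx.
Initial data for u: u(x,0) = y(x,0) = 2sin(x); u_τ(x,0) = y_τ(x,0) - 2y(x,0) = 0. The boundary conditions carry over: u(0,τ) = u(π,τ) = 0.
Solve for u:
  Using separation of variables u = X(x)T(τ):
  Eigenfunctions: sin(nx), n = 1, 2, 3, ...
  General solution: u(x, τ) = Σ [A_n cos(2n τ) + B_n sin(2n τ)] sin(nx)
  From u(x,0) = 2sin(x): A_1=2. From u_τ(x,0) = 0: all B_n = 0.
Hence u(x,τ) = 2sin(x)cos(2τ).
Transform back: y(x,τ) = exp(2τ)u(x,τ).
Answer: y(x, τ) = 2exp(2τ)sin(x)cos(2τ)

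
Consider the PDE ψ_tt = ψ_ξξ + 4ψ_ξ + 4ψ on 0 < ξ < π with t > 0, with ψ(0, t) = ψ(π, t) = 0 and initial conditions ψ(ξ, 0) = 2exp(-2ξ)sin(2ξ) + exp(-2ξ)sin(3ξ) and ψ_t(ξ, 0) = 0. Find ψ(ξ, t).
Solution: Substitute ψ = exp(-2ξ)u.
Then ψ_ξ = exp(-2ξ)(u_ξ - 2u), ψ_ξξ = exp(-2ξ)(u_ξξ - 4u_ξ + 4u), ψ_tt = exp(-2ξ)u_tt; substituting and dividing by exp(-2ξ), the lower-order terms cancel: u_tt = u_ξξ (standard wave equation).
Data for u: u(ξ,0) = exp(2ξ)ψ(ξ,0) = 2sin(2ξ) + sin(3ξ); u_t(ξ,0) = exp(2ξ)ψ_t(ξ,0) = 0. The boundary conditions carry over: u(0,t) = u(π,t) = 0.
Separating variables: u = Σ [A_n cos(ω_n t) + B_n sin(ω_n t)] sin(nξ), ω_n = n. From ICs: A_2=2, A_3=1.
So u(ξ,t) = 2sin(2ξ)cos(2t) + sin(3ξ)cos(3t), and ψ(ξ,t) = exp(-2ξ)u(ξ,t).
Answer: ψ(ξ, t) = 2exp(-2ξ)sin(2ξ)cos(2t) + exp(-2ξ)sin(3ξ)cos(3t)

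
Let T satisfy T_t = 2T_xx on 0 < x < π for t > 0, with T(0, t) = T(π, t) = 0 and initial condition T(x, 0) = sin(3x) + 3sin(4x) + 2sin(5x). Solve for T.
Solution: Using separation of variables T = X(x)G(t):
Eigenfunctions: sin(nx), n = 1, 2, 3, ...
General solution: T(x, t) = Σ c_n sin(nx) exp(-2n² t)
Matching T(x,0) = sin(3x) + 3sin(4x) + 2sin(5x) term by term: c_3=1, c_4=3, c_5=2.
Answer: T(x, t) = exp(-18t)sin(3x) + 3exp(-32t)sin(4x) + 2exp(-50t)sin(5x)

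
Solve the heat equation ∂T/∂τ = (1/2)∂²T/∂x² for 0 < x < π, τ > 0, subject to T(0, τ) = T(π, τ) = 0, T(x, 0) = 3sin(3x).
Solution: Separating variables: T = Σ c_n exp(-n²τ/2) sin(nx). From T(x,0) = 3sin(3x): c_3=3.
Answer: T(x, τ) = 3exp(-9τ/2)sin(3x)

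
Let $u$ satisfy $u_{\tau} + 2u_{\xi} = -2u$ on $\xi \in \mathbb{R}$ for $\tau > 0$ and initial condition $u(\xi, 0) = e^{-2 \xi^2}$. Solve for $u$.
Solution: Substitute $u = e^{-2\tau}w$.
Then $u_{\tau} = e^{-2\tau}(w_{\tau} - 2w)$, $u_{\xi} = e^{-2\tau}w_{\xi}$; substituting and dividing by $e^{-2\tau}$, the lower-order terms cancel: $w_{\tau} + 2w_{\xi} = 0$ (standard advection equation).
Data for $w$: $w(\xi,0) = u(\xi,0) = e^{-2 \xi^2}$.
By characteristics ($d\xi/d\tau = 2$), $w(\xi,\tau) = f(\xi - 2\tau)$ with $f = w( \cdot , 0)$.
So $w(\xi,\tau) = e^{-2 (\xi - 2 \tau)^2}$, and $u(\xi,\tau) = e^{-2\tau}w(\xi,\tau)$.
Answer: $u(\xi, \tau) = e^{-2 \tau} e^{-2 (-2 \tau + \xi)^2}$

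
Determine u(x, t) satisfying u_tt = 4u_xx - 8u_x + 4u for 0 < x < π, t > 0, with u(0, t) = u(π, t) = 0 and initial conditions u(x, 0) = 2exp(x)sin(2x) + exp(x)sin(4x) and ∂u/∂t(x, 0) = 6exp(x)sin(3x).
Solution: Substitute u = exp(x)w.
Then u_x = exp(x)(w_x + w), u_xx = exp(x)(w_xx + 2w_x + w), u_tt = exp(x)w_tt; substituting and dividing by exp(x), the lower-order terms cancel: w_tt = 4w_xx (standard wave equation).
Data for w: w(x,0) = exp(-x)u(x,0) = 2sin(2x) + sin(4x); w_t(x,0) = exp(-x)u_t(x,0) = 6sin(3x). The boundary conditions carry over: w(0,t) = w(π,t) = 0.
Separating variables: w = Σ [A_n cos(ω_n t) + B_n sin(ω_n t)] sin(nx), ω_n = 2n. From ICs (B_n = velocity coefficient / ω_n): A_2=2, A_4=1, B_3=1.
So w(x,t) = sin(6t)sin(3x) + 2sin(2x)cos(4t) + sin(4x)cos(8t), and u(x,t) = exp(x)w(x,t).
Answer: u(x, t) = exp(x)sin(6t)sin(3x) + 2exp(x)sin(2x)cos(4t) + exp(x)sin(4x)cos(8t)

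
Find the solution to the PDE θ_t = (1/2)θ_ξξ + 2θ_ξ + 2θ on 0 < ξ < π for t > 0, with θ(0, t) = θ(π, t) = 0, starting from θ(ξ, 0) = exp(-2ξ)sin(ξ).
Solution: Substitute θ = exp(-2ξ)u, i.e. u = exp(2ξ)θ.
By the product rule, θ_ξ = exp(-2ξ)(u_ξ - 2u), θ_ξξ = exp(-2ξ)(u_ξξ - 4u_ξ + 4u), θ_t = exp(-2ξ)u_t.
Substituting into the PDE and dividing by exp(-2ξ): u_t = (1/2)(u_ξξ - 4u_ξ + 4u) + 2(u_ξ - 2u) + 2u.
The lower-order terms cancel, leaving the standard heat equation u_t = (1/2)u_ξξ.
Initial data for u: u(ξ,0) = exp(2ξ)θ(ξ,0) = sin(ξ). The boundary conditions carry over: u(0,t) = u(π,t) = 0.
Solve for u:
  Using separation of variables u = X(ξ)G(t):
  Eigenfunctions: sin(nξ), n = 1, 2, 3, ...
  General solution: u(ξ, t) = Σ c_n sin(nξ) exp(-n² t/2)
  Matching u(ξ,0) = sin(ξ) term by term: c_1=1.
Hence u(ξ,t) = exp(-t/2)sin(ξ).
Transform back: θ(ξ,t) = exp(-2ξ)u(ξ,t).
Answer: θ(ξ, t) = exp(-t/2)exp(-2ξ)sin(ξ)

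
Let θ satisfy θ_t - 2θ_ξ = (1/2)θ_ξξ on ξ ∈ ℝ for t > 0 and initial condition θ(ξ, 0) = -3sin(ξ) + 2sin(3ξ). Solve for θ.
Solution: Change to a moving frame: let η = ξ + 2t, σ = t and write θ(ξ,t) = u(η,σ).
By the chain rule θ_t = u_σ + 2u_η, θ_ξ = u_η, θ_ξξ = u_ηη.
Then θ_t - 2θ_ξ = u_σ: the advection term cancels and the PDE becomes the heat equation u_σ = (1/2)u_ηη on η ∈ ℝ.
Initial data: u(η,0) = θ(η,0) = -3sin(η) + 2sin(3η).
On η ∈ ℝ each mode satisfies (sin(nη))″ = -n² sin(nη), so exp(-n²σ/2) sin(nη) solves the heat equation; by superposition u(η,σ) = Σ c_n exp(-n²σ/2) sin(nη).
Reading off the coefficients: c_1=-3, c_3=2, so u(η,σ) = -3exp(-σ/2)sin(η) + 2exp(-9σ/2)sin(3η).
Substituting back η = ξ + 2t, σ = t: θ(ξ,t) = u(ξ + 2t, t).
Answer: θ(ξ, t) = -3exp(-t/2)sin(2t + ξ) + 2exp(-9t/2)sin(6t + 3ξ)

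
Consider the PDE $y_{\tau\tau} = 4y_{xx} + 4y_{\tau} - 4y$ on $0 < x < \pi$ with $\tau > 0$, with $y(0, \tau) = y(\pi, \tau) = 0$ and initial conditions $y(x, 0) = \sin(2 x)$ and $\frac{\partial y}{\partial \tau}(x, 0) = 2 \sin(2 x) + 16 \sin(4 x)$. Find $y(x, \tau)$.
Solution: Substitute $y = e^{2\tau}u$.
Then $y_{\tau} = e^{2\tau}(u_{\tau} + 2u)$, $y_{\tau\tau} = e^{2\tau}(u_{\tau\tau} + 4u_{\tau} + 4u)$, $y_{xx} = e^{2\tau}u_{xx}$; substituting and dividing by $e^{2\tau}$, the lower-order terms cancel: $u_{\tau\tau} = 4u_{xx}$ (standard wave equation).
Data for $u$: $u(x,0) = y(x,0) = \sin(2 x)$; $u_{\tau}(x,0) = y_{\tau}(x,0) - 2y(x,0) = 16 \sin(4 x)$. The boundary conditions carry over: $u(0,\tau) = u(\pi,\tau) = 0$.
Separating variables: $u = \sum [A_n \cos(\omega_n \tau) + B_n \sin(\omega_n \tau)] \sin(nx)$, $\omega_n = 2n$. From ICs ($B_n$ = velocity coefficient / $\omega_n$): $A_2=1, B_4=2$.
So $u(x,\tau) = \sin(2 x) \cos(4 \tau) + 2 \sin(4 x) \sin(8 \tau)$, and $y(x,\tau) = e^{2\tau}u(x,\tau)$.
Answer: $y(x, \tau) = 2 e^{2 \tau} \sin(8 \tau) \sin(4 x) + e^{2 \tau} \sin(2 x) \cos(4 \tau)$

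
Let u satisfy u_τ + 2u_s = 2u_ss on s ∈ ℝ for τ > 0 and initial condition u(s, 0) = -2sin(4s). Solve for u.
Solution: Change to a moving frame: let η = s - 2τ, σ = τ and write u(s,τ) = w(η,σ).
By the chain rule u_τ = w_σ - 2w_η, u_s = w_η, u_ss = w_ηη.
Then u_τ + 2u_s = w_σ: the advection term cancels and the PDE becomes the heat equation w_σ = 2w_ηη on η ∈ ℝ.
Initial data: w(η,0) = u(η,0) = -2sin(4η).
On η ∈ ℝ each mode satisfies (sin(nη))″ = -n² sin(nη), so exp(-2n²σ) sin(nη) solves the heat equation; by superposition w(η,σ) = Σ c_n exp(-2n²σ) sin(nη).
Reading off the coefficients: c_4=-2, so w(η,σ) = -2exp(-32σ)sin(4η).
Substituting back η = s - 2τ, σ = τ: u(s,τ) = w(s - 2τ, τ).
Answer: u(s, τ) = -2exp(-32τ)sin(4s - 8τ)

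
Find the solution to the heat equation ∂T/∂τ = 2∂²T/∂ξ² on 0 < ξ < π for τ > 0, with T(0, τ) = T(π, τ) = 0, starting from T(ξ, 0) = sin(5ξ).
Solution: Using separation of variables T = X(ξ)G(τ):
Eigenfunctions: sin(nξ), n = 1, 2, 3, ...
General solution: T(ξ, τ) = Σ c_n sin(nξ) exp(-2n² τ)
Matching T(ξ,0) = sin(5ξ) term by term: c_5=1.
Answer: T(ξ, τ) = exp(-50τ)sin(5ξ)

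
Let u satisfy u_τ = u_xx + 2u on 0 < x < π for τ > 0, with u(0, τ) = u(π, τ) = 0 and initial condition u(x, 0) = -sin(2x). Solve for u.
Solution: Substitute u = exp(2τ)w.
Then u_τ = exp(2τ)(w_τ + 2w), u_xx = exp(2τ)w_xx; substituting and dividing by exp(2τ), the lower-order terms cancel: w_τ = w_xx (standard heat equation).
Data for w: w(x,0) = u(x,0) = -sin(2x). The boundary conditions carry over: w(0,τ) = w(π,τ) = 0.
Separating variables: w = Σ c_n exp(-n²τ) sin(nx). From w(x,0) = -sin(2x): c_2=-1.
So w(x,τ) = -exp(-4τ)sin(2x), and u(x,τ) = exp(2τ)w(x,τ).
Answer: u(x, τ) = -exp(-2τ)sin(2x)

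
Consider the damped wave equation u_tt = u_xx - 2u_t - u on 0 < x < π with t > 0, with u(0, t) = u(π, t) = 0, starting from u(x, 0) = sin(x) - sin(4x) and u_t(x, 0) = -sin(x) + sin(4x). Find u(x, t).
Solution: Substitute u = exp(-t)w.
Then u_t = exp(-t)(w_t - w), u_tt = exp(-t)(w_tt - 2w_t + w), u_xx = exp(-t)w_xx; substituting and dividing by exp(-t), the lower-order terms cancel: w_tt = w_xx (standard wave equation).
Data for w: w(x,0) = u(x,0) = sin(x) - sin(4x); w_t(x,0) = u_t(x,0) + u(x,0) = 0. The boundary conditions carry over: w(0,t) = w(π,t) = 0.
Separating variables: w = Σ [A_n cos(ω_n t) + B_n sin(ω_n t)] sin(nx), ω_n = n. From ICs: A_1=1, A_4=-1.
So w(x,t) = sin(x)cos(t) - sin(4x)cos(4t), and u(x,t) = exp(-t)w(x,t).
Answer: u(x, t) = exp(-t)sin(x)cos(t) - exp(-t)sin(4x)cos(4t)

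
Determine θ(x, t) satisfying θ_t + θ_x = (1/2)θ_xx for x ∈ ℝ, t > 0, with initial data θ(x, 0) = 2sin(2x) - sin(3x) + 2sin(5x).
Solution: Moving frame: η = x - t, σ = t, θ = u(η,σ), so θ_t = u_σ - u_η and θ_xx = u_ηη.
Hence θ_t + θ_x = u_σ and the PDE becomes the heat equation u_σ = (1/2)u_ηη on η ∈ ℝ.
Initial data: u(η,0) = θ(η,0) = 2sin(2η) - sin(3η) + 2sin(5η). Each mode sin(nη) decays as exp(-n²σ/2) on ℝ, so u(η,σ) = Σ c_n exp(-n²σ/2) sin(nη) with c_2=2, c_3=-1, c_5=2: u(η,σ) = 2exp(-2σ)sin(2η) - exp(-9σ/2)sin(3η) + 2exp(-25σ/2)sin(5η).
Substituting back: θ(x,t) = u(x - t, t).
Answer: θ(x, t) = -2exp(-2t)sin(2t - 2x) + exp(-9t/2)sin(3t - 3x) - 2exp(-25t/2)sin(5t - 5x)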